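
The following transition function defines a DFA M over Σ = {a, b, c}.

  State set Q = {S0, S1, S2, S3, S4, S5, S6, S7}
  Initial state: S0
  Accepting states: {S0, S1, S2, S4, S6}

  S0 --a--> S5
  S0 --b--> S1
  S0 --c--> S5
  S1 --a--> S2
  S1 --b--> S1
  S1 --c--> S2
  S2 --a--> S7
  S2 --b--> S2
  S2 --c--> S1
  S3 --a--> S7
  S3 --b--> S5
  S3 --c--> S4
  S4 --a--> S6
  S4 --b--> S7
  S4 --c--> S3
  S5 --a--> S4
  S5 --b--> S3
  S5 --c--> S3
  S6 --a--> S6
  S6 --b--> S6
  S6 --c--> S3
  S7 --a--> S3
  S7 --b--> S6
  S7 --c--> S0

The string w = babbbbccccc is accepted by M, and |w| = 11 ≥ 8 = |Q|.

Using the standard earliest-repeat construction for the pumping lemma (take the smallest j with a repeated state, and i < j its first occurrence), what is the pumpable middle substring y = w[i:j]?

Run of M on w = b a b b b b c c c c c:
  step 0: S0  (start)
  step 1: S1  (read b: S0→S1)
  step 2: S2  (read a: S1→S2)
  step 3: S2  (read b: S2→S2)   ← first repeat (S2 seen earlier)
  step 4: S2  (read b: S2→S2)
  step 5: S2  (read b: S2→S2)
  step 6: S2  (read b: S2→S2)
  step 7: S1  (read c: S2→S1)
  step 8: S2  (read c: S1→S2)
  step 9: S1  (read c: S2→S1)
  step 10: S2  (read c: S1→S2)
  step 11: S1  (read c: S2→S1)

So i = 2, j = 3, giving x = w[0:2] = ba, y = w[2:3] = b, z = w[3:11] = bbbccccc.
Check: |xy| = 3 ≤ 8 and |y| = 1 ≥ 1. Reading y takes M from S2 back to S2, so every xyⁱz is accepted.
The DFA has 8 states, so the proof of the pumping lemma guarantees a repeated state among the first 8+1 visited; the segment between the two visits is the pumpable y.

b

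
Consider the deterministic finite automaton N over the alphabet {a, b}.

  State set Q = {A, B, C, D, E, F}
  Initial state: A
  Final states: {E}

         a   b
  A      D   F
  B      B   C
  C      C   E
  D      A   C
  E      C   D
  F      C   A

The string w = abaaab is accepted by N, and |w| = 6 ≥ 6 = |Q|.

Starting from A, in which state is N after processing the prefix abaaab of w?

E

Run of N on the first 6 characters of w = a b a a a b:
  step 0: A  (start)
  step 1: D  (read a: A→D)
  step 2: C  (read b: D→C)
  step 3: C  (read a: C→C)
  step 4: C  (read a: C→C)
  step 5: C  (read a: C→C)
  step 6: E  (read b: C→E)

After reading 6 characters, N is in state E.
(This kind of state-tracing is the core of the pumping-lemma construction: with 6 states, pigeonhole forces a repeat within the first 6 steps.)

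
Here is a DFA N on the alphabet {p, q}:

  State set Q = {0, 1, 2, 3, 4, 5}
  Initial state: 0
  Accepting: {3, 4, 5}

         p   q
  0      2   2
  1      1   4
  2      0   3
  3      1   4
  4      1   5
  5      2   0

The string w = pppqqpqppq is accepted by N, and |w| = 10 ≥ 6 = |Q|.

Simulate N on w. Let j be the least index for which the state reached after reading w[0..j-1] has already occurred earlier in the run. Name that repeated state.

State sequence: 0 -p-> 2 -p-> 0 -p-> 2 -q-> 3 -q-> 4 -p-> 1 -q-> 4 -p-> 1 -p-> 1 -q-> 4
First repeat at step 2: 0 was already visited.

The earliest repeat is at step j = 2: N is in 0, which it already visited at step i = 0.

0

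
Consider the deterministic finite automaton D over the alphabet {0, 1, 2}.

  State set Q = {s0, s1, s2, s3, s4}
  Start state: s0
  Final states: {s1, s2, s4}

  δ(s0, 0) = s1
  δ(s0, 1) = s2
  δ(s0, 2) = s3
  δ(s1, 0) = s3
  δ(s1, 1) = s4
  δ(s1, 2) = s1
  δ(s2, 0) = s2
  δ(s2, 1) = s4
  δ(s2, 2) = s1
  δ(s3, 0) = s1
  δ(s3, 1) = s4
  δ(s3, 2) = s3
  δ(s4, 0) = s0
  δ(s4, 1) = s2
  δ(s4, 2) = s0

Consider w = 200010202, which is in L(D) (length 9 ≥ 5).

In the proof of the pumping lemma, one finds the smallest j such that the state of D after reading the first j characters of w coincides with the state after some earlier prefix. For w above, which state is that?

Run of D on w = 2 0 0 0 1 0 2 0 2:
  step 0: s0  (start)
  step 1: s3  (read 2: s0→s3)
  step 2: s1  (read 0: s3→s1)
  step 3: s3  (read 0: s1→s3)   ← first repeat (s3 seen earlier)
  step 4: s1  (read 0: s3→s1)
  step 5: s4  (read 1: s1→s4)
  step 6: s0  (read 0: s4→s0)
  step 7: s3  (read 2: s0→s3)
  step 8: s1  (read 0: s3→s1)
  step 9: s1  (read 2: s1→s1)

The earliest repeat is at step j = 3: D is in s3, which it already visited at step i = 1.
Pumping length from the standard proof: p = 5 (the number of states). The repeated state found above gives |xy| = j ≤ 5 and |y| = j − i ≥ 1.

s3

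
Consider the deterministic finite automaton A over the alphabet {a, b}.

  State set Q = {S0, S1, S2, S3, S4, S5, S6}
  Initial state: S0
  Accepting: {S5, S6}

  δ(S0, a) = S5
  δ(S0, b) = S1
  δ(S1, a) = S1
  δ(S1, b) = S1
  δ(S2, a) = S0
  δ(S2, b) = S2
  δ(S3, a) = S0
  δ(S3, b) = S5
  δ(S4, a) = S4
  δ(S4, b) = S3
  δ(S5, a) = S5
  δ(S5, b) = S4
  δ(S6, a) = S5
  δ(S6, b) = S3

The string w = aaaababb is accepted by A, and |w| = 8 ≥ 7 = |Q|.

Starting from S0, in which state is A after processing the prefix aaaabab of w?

State sequence: S0 -a-> S5 -a-> S5 -a-> S5 -a-> S5 -b-> S4 -a-> S4 -b-> S3

After reading 7 characters, A is in state S3.

S3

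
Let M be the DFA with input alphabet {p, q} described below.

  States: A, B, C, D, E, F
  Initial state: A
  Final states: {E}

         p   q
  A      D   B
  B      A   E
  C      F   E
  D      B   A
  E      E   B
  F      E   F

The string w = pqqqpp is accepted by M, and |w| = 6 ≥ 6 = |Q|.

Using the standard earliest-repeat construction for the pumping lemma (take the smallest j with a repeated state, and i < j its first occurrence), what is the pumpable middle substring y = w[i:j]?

pq

Run of M on w = p q q q p p:
  step 0: A  (start)
  step 1: D  (read p: A→D)
  step 2: A  (read q: D→A)   ← first repeat (A seen earlier)
  step 3: B  (read q: A→B)
  step 4: E  (read q: B→E)
  step 5: E  (read p: E→E)
  step 6: E  (read p: E→E)

So i = 0, j = 2, giving x = w[0:0] = ε, y = w[0:2] = pq, z = w[2:6] = qqpp.
Check: |xy| = 2 ≤ 6 and |y| = 2 ≥ 1. Reading y takes M from A back to A, so every xyⁱz is accepted.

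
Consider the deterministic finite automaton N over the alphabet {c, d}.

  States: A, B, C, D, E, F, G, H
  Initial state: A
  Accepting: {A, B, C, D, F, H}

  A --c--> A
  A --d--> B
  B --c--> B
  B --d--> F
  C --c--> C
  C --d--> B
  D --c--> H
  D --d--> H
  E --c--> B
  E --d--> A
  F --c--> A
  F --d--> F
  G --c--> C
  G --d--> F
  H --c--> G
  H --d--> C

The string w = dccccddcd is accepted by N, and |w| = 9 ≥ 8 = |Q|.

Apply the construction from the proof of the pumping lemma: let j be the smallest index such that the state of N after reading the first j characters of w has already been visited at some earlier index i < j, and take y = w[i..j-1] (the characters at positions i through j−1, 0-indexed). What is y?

c

Run of N on w = d c c c c d d c d:
  step 0: A  (start)
  step 1: B  (read d: A→B)
  step 2: B  (read c: B→B)   ← first repeat (B seen earlier)
  step 3: B  (read c: B→B)
  step 4: B  (read c: B→B)
  step 5: B  (read c: B→B)
  step 6: F  (read d: B→F)
  step 7: F  (read d: F→F)
  step 8: A  (read c: F→A)
  step 9: B  (read d: A→B)

So i = 1, j = 2, giving x = w[0:1] = d, y = w[1:2] = c, z = w[2:9] = cccddcd.
Check: |xy| = 2 ≤ 8 and |y| = 1 ≥ 1. Reading y takes N from B back to B, so every xyⁱz is accepted.
The DFA has 8 states, so the proof of the pumping lemma guarantees a repeated state among the first 8+1 visited; the segment between the two visits is the pumpable y.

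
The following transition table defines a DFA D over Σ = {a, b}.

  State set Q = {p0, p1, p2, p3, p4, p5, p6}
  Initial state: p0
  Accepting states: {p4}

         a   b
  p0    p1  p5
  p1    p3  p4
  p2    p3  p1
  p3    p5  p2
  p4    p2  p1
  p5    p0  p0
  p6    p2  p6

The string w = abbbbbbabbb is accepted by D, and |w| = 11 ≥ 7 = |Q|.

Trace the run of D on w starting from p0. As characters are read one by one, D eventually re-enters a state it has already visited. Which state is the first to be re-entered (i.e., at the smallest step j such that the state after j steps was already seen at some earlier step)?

p1

Run of D on w = a b b b b b b a b b b:
  step 0: p0  (start)
  step 1: p1  (read a: p0→p1)
  step 2: p4  (read b: p1→p4)
  step 3: p1  (read b: p4→p1)   ← first repeat (p1 seen earlier)
  step 4: p4  (read b: p1→p4)
  step 5: p1  (read b: p4→p1)
  step 6: p4  (read b: p1→p4)
  step 7: p1  (read b: p4→p1)
  step 8: p3  (read a: p1→p3)
  step 9: p2  (read b: p3→p2)
  step 10: p1  (read b: p2→p1)
  step 11: p4  (read b: p1→p4)

The earliest repeat is at step j = 3: D is in p1, which it already visited at step i = 1.
With |Q| = 7, pigeonhole forces a state repeat no later than step 7; the substring read between the first and second visits to that state can be pumped.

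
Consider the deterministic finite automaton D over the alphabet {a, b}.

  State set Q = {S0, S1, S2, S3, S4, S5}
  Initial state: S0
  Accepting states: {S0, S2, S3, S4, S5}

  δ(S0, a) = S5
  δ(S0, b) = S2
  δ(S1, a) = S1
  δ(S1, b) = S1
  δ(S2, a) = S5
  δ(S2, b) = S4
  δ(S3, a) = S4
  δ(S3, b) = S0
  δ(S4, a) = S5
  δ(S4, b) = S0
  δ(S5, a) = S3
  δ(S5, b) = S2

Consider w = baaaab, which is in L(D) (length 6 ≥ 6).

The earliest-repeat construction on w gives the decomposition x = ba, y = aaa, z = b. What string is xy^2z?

xy^2z = ba·aaa·aaa·b = baaaaaaab.
Reading y = aaa takes D from S5 back to S5, so after x·y·y the machine is still in S5, and z then leads to the accepting state S2. Hence baaaaaaab ∈ L(D).

baaaaaaab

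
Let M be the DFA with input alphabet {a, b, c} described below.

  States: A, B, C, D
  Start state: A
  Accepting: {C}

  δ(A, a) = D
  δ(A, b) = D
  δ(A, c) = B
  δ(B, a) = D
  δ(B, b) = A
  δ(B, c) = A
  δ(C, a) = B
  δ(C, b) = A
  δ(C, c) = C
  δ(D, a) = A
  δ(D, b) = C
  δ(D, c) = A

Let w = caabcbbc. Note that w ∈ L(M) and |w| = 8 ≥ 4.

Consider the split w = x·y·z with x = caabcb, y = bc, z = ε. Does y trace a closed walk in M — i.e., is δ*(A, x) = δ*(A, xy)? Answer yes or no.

no

State sequence: A -c-> B -a-> D -a-> A -b-> D -c-> A -b-> D -b-> C -c-> C

After x (step 6): D. After xy (step 8): C.
They differ (D ≠ C), so y is not a cycle from the state after x; this split is not the one the pumping-lemma construction produces, and pumping y need not keep the string in L(M).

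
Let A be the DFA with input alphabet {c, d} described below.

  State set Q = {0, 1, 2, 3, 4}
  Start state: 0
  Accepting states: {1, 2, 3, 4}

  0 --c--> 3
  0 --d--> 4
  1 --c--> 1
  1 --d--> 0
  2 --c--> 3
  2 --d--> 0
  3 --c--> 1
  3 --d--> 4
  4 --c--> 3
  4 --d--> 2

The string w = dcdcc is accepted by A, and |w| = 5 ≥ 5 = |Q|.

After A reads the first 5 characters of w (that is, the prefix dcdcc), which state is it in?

Run of A on the first 5 characters of w = d c d c c:
  step 0: 0  (start)
  step 1: 4  (read d: 0→4)
  step 2: 3  (read c: 4→3)
  step 3: 4  (read d: 3→4)
  step 4: 3  (read c: 4→3)
  step 5: 1  (read c: 3→1)

After reading 5 characters, A is in state 1.
(This kind of state-tracing is the core of the pumping-lemma construction: with 5 states, pigeonhole forces a repeat within the first 5 steps.)

1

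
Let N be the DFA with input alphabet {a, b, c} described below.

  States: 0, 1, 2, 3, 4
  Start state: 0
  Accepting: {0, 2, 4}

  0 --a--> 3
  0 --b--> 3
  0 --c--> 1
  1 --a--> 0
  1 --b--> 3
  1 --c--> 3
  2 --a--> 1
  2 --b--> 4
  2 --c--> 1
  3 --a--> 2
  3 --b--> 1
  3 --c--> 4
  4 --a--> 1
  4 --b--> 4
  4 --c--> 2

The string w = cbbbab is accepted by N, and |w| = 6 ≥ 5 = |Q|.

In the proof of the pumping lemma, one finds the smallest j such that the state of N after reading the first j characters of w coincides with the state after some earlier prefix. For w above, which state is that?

State sequence: 0 -c-> 1 -b-> 3 -b-> 1 -b-> 3 -a-> 2 -b-> 4
First repeat at step 3: 1 was already visited.

The earliest repeat is at step j = 3: N is in 1, which it already visited at step i = 1.
With |Q| = 5, pigeonhole forces a state repeat no later than step 5; the substring read between the first and second visits to that state can be pumped.

1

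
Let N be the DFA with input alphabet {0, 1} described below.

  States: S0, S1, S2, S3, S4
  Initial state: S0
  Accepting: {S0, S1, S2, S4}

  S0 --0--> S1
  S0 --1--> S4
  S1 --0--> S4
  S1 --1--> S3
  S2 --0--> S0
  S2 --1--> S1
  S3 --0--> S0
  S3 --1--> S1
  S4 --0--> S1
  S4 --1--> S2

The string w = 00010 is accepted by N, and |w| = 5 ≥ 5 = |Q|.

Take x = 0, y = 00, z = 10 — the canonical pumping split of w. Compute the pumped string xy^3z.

000000010

xy^3z = 0·00·00·00·10 = 000000010.
Reading y = 00 takes N from S1 back to S1, so after x·y·y·y the machine is still in S1, and z then leads to the accepting state S0. Hence 000000010 ∈ L(N).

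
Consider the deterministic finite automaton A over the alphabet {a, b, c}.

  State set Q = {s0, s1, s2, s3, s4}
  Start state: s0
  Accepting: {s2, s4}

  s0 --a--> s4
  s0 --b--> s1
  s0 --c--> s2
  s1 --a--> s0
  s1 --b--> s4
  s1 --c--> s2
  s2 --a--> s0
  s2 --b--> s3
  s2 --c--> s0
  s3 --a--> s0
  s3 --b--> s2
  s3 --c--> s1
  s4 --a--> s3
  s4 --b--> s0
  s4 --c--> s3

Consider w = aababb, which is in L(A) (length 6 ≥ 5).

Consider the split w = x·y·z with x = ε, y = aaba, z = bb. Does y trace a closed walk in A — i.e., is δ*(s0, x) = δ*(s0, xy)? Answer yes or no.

yes

State sequence: s0 -a-> s4 -a-> s3 -b-> s2 -a-> s0

After x (step 0): s0. After xy (step 4): s0.
They match, so y = aaba drives A around a cycle from s0 back to itself; pumping y any number of times keeps A in s0 before reading z, and xyⁱz ∈ L(A) for every i ≥ 0.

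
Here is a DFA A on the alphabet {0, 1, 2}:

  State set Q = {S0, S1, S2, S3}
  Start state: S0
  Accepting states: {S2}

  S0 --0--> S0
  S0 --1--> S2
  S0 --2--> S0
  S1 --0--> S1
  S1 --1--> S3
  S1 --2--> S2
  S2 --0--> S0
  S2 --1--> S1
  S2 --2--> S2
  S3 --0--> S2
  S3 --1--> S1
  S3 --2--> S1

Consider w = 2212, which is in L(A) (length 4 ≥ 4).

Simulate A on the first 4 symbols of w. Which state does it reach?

State sequence: S0 -2-> S0 -2-> S0 -1-> S2 -2-> S2

After reading 4 characters, A is in state S2.
(This kind of state-tracing is the core of the pumping-lemma construction: with 4 states, pigeonhole forces a repeat within the first 4 steps.)

S2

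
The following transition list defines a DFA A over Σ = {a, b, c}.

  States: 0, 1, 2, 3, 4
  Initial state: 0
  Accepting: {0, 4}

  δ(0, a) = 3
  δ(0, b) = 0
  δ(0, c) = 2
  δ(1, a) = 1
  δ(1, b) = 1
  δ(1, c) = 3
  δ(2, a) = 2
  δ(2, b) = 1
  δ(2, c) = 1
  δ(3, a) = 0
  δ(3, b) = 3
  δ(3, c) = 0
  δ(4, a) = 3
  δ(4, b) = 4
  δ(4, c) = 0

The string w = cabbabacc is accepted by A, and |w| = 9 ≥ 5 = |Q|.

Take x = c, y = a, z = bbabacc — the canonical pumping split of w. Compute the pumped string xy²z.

caabbabacc

xy^2z = c·a·a·bbabacc = caabbabacc.
Reading y = a takes A from 2 back to 2, so after x·y·y the machine is still in 2, and z then leads to the accepting state 0. Hence caabbabacc ∈ L(A).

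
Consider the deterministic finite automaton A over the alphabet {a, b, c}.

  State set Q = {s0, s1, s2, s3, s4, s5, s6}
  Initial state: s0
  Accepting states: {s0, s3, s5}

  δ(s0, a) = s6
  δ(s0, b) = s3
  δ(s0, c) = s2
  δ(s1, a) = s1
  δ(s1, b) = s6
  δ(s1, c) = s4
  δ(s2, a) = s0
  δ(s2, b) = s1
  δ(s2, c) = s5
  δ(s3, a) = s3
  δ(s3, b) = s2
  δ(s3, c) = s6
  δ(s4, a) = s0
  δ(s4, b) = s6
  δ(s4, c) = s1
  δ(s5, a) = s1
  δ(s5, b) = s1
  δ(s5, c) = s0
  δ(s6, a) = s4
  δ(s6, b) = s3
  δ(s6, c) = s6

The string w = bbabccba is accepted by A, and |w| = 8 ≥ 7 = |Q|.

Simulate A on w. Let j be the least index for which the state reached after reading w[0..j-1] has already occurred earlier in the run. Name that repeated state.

s0

Run of A on w = b b a b c c b a:
  step 0: s0  (start)
  step 1: s3  (read b: s0→s3)
  step 2: s2  (read b: s3→s2)
  step 3: s0  (read a: s2→s0)   ← first repeat (s0 seen earlier)
  step 4: s3  (read b: s0→s3)
  step 5: s6  (read c: s3→s6)
  step 6: s6  (read c: s6→s6)
  step 7: s3  (read b: s6→s3)
  step 8: s3  (read a: s3→s3)

The earliest repeat is at step j = 3: A is in s0, which it already visited at step i = 0.
Pumping length from the standard proof: p = 7 (the number of states). The repeated state found above gives |xy| = j ≤ 7 and |y| = j − i ≥ 1.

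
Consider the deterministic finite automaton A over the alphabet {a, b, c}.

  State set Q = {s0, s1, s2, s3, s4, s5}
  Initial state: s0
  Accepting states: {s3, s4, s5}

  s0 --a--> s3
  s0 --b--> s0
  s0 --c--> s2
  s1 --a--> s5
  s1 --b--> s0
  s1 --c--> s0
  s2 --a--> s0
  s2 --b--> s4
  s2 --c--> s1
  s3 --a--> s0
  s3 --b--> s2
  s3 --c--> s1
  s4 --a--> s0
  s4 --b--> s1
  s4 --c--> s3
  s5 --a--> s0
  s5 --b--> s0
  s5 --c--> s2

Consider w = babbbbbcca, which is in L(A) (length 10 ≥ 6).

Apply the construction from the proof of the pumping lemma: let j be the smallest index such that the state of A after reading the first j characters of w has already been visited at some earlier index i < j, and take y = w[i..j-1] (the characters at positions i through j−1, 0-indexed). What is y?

b

State sequence: s0 -b-> s0 -a-> s3 -b-> s2 -b-> s4 -b-> s1 -b-> s0 -b-> s0 -c-> s2 -c-> s1 -a-> s5
First repeat at step 1: s0 was already visited.

So i = 0, j = 1, giving x = w[0:0] = ε, y = w[0:1] = b, z = w[1:10] = abbbbbcca.
Check: |xy| = 1 ≤ 6 and |y| = 1 ≥ 1. Reading y takes A from s0 back to s0, so every xyⁱz is accepted.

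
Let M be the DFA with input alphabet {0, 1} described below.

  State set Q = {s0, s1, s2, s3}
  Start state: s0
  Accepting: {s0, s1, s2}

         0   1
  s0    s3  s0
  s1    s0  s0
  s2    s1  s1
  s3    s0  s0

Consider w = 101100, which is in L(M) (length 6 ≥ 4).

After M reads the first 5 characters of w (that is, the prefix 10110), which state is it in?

s3

State sequence: s0 -1-> s0 -0-> s3 -1-> s0 -1-> s0 -0-> s3

After reading 5 characters, M is in state s3.
(This kind of state-tracing is the core of the pumping-lemma construction: with 4 states, pigeonhole forces a repeat within the first 4 steps.)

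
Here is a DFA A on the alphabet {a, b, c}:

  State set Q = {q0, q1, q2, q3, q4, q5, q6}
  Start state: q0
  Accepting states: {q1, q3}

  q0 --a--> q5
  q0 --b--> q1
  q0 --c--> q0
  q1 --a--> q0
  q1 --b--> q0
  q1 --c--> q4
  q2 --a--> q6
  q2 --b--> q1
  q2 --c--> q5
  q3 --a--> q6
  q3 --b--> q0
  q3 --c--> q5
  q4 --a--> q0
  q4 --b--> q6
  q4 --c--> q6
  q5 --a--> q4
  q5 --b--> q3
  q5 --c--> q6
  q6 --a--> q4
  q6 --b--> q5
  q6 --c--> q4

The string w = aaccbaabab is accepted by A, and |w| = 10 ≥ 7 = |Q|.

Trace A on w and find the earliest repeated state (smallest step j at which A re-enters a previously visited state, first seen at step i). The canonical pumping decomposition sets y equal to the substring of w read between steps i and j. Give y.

Run of A on w = a a c c b a a b a b:
  step 0: q0  (start)
  step 1: q5  (read a: q0→q5)
  step 2: q4  (read a: q5→q4)
  step 3: q6  (read c: q4→q6)
  step 4: q4  (read c: q6→q4)   ← first repeat (q4 seen earlier)
  step 5: q6  (read b: q4→q6)
  step 6: q4  (read a: q6→q4)
  step 7: q0  (read a: q4→q0)
  step 8: q1  (read b: q0→q1)
  step 9: q0  (read a: q1→q0)
  step 10: q1  (read b: q0→q1)

So i = 2, j = 4, giving x = w[0:2] = aa, y = w[2:4] = cc, z = w[4:10] = baabab.
Check: |xy| = 4 ≤ 7 and |y| = 2 ≥ 1. Reading y takes A from q4 back to q4, so every xyⁱz is accepted.

cc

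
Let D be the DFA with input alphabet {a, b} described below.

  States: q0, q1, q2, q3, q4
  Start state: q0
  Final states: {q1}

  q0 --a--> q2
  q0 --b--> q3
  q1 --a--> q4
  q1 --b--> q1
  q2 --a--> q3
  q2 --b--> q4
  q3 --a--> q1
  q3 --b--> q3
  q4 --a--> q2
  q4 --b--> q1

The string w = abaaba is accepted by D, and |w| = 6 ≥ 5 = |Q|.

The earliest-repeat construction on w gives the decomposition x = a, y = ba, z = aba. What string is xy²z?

ababaaba

xy^2z = a·ba·ba·aba = ababaaba.
Reading y = ba takes D from q2 back to q2, so after x·y·y the machine is still in q2, and z then leads to the accepting state q1. Hence ababaaba ∈ L(D).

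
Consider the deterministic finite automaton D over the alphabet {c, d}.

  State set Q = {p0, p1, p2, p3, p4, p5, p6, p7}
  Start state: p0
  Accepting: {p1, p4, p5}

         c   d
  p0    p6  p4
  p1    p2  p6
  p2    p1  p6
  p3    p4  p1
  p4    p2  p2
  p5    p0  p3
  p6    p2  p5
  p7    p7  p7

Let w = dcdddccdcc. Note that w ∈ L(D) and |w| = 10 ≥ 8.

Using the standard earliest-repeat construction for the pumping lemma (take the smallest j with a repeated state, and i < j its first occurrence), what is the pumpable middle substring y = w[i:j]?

Run of D on w = d c d d d c c d c c:
  step 0: p0  (start)
  step 1: p4  (read d: p0→p4)
  step 2: p2  (read c: p4→p2)
  step 3: p6  (read d: p2→p6)
  step 4: p5  (read d: p6→p5)
  step 5: p3  (read d: p5→p3)
  step 6: p4  (read c: p3→p4)   ← first repeat (p4 seen earlier)
  step 7: p2  (read c: p4→p2)
  step 8: p6  (read d: p2→p6)
  step 9: p2  (read c: p6→p2)
  step 10: p1  (read c: p2→p1)

So i = 1, j = 6, giving x = w[0:1] = d, y = w[1:6] = cdddc, z = w[6:10] = cdcc.
Check: |xy| = 6 ≤ 8 and |y| = 5 ≥ 1. Reading y takes D from p4 back to p4, so every xyⁱz is accepted.
With |Q| = 8, pigeonhole forces a state repeat no later than step 8; the substring read between the first and second visits to that state can be pumped.

cdddc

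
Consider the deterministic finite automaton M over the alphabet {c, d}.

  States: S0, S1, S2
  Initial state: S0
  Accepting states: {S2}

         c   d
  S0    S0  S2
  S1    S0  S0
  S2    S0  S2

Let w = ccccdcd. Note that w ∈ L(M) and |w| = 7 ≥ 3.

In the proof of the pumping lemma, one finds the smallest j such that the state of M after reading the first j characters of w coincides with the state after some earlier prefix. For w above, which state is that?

Run of M on w = c c c c d c d:
  step 0: S0  (start)
  step 1: S0  (read c: S0→S0)   ← first repeat (S0 seen earlier)
  step 2: S0  (read c: S0→S0)
  step 3: S0  (read c: S0→S0)
  step 4: S0  (read c: S0→S0)
  step 5: S2  (read d: S0→S2)
  step 6: S0  (read c: S2→S0)
  step 7: S2  (read d: S0→S2)

The earliest repeat is at step j = 1: M is in S0, which it already visited at step i = 0.
Since M has 3 states, any run of length ≥ 3 visits 3+1 states, so by pigeonhole some state repeats within the first 3 steps — that repeat gives the pumpable loop.

S0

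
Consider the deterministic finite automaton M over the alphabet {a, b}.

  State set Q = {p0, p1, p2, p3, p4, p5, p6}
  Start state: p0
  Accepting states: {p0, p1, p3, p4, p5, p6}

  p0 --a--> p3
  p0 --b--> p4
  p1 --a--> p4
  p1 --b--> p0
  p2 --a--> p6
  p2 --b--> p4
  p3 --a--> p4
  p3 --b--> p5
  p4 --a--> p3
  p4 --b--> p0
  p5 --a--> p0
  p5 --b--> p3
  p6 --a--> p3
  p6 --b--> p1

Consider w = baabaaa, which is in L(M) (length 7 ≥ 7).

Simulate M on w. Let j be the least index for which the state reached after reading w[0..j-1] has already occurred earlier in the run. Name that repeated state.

p4

State sequence: p0 -b-> p4 -a-> p3 -a-> p4 -b-> p0 -a-> p3 -a-> p4 -a-> p3
First repeat at step 3: p4 was already visited.

The earliest repeat is at step j = 3: M is in p4, which it already visited at step i = 1.
Pumping length from the standard proof: p = 7 (the number of states). The repeated state found above gives |xy| = j ≤ 7 and |y| = j − i ≥ 1.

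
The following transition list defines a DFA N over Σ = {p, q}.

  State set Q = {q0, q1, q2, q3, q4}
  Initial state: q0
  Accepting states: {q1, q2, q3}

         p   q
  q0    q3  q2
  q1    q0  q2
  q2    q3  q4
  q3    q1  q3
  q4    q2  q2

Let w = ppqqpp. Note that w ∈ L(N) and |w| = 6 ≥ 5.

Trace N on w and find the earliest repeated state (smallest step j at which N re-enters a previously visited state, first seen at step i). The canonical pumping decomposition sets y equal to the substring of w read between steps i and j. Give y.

qp

Run of N on w = p p q q p p:
  step 0: q0  (start)
  step 1: q3  (read p: q0→q3)
  step 2: q1  (read p: q3→q1)
  step 3: q2  (read q: q1→q2)
  step 4: q4  (read q: q2→q4)
  step 5: q2  (read p: q4→q2)   ← first repeat (q2 seen earlier)
  step 6: q3  (read p: q2→q3)

So i = 3, j = 5, giving x = w[0:3] = ppq, y = w[3:5] = qp, z = w[5:6] = p.
Check: |xy| = 5 ≤ 5 and |y| = 2 ≥ 1. Reading y takes N from q2 back to q2, so every xyⁱz is accepted.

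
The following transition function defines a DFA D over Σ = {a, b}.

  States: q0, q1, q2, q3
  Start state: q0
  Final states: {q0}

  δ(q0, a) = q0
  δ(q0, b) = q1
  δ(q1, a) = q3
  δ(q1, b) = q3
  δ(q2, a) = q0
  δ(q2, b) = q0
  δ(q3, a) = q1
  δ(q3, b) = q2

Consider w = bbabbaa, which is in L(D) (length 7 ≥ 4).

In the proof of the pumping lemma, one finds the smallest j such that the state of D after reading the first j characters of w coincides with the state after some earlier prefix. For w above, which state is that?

Run of D on w = b b a b b a a:
  step 0: q0  (start)
  step 1: q1  (read b: q0→q1)
  step 2: q3  (read b: q1→q3)
  step 3: q1  (read a: q3→q1)   ← first repeat (q1 seen earlier)
  step 4: q3  (read b: q1→q3)
  step 5: q2  (read b: q3→q2)
  step 6: q0  (read a: q2→q0)
  step 7: q0  (read a: q0→q0)

The earliest repeat is at step j = 3: D is in q1, which it already visited at step i = 1.

q1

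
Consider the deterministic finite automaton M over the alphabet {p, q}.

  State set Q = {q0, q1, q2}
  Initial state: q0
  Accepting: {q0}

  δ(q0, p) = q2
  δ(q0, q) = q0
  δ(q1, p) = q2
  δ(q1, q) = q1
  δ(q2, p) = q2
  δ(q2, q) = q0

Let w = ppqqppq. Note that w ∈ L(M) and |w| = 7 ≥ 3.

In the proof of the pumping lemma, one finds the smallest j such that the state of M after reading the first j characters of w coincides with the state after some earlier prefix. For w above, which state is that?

q2

State sequence: q0 -p-> q2 -p-> q2 -q-> q0 -q-> q0 -p-> q2 -p-> q2 -q-> q0
First repeat at step 2: q2 was already visited.

The earliest repeat is at step j = 2: M is in q2, which it already visited at step i = 1.
With |Q| = 3, pigeonhole forces a state repeat no later than step 3; the substring read between the first and second visits to that state can be pumped.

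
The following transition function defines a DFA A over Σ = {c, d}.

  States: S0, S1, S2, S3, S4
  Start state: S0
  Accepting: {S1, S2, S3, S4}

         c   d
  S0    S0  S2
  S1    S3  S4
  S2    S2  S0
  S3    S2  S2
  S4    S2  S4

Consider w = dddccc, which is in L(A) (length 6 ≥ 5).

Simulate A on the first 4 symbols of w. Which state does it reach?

S2

Run of A on the first 4 characters of w = d d d c:
  step 0: S0  (start)
  step 1: S2  (read d: S0→S2)
  step 2: S0  (read d: S2→S0)
  step 3: S2  (read d: S0→S2)
  step 4: S2  (read c: S2→S2)

After reading 4 characters, A is in state S2.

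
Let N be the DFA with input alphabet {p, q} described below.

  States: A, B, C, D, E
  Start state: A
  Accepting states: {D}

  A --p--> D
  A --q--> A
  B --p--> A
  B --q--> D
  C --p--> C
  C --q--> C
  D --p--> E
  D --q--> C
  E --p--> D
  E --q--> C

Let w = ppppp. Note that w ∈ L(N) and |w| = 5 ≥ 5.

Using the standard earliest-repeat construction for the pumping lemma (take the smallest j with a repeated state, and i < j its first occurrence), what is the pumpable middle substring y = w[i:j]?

pp

Run of N on w = p p p p p:
  step 0: A  (start)
  step 1: D  (read p: A→D)
  step 2: E  (read p: D→E)
  step 3: D  (read p: E→D)   ← first repeat (D seen earlier)
  step 4: E  (read p: D→E)
  step 5: D  (read p: E→D)

So i = 1, j = 3, giving x = w[0:1] = p, y = w[1:3] = pp, z = w[3:5] = pp.
Check: |xy| = 3 ≤ 5 and |y| = 2 ≥ 1. Reading y takes N from D back to D, so every xyⁱz is accepted.
With |Q| = 5, pigeonhole forces a state repeat no later than step 5; the substring read between the first and second visits to that state can be pumped.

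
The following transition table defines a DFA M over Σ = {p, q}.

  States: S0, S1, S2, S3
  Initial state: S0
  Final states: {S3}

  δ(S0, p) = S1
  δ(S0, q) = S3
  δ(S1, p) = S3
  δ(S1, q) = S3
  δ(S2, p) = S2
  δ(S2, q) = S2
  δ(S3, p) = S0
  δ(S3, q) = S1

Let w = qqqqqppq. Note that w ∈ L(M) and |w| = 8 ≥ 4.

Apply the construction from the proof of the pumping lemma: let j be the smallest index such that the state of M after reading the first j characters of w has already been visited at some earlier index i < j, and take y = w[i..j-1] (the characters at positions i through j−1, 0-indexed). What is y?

State sequence: S0 -q-> S3 -q-> S1 -q-> S3 -q-> S1 -q-> S3 -p-> S0 -p-> S1 -q-> S3
First repeat at step 3: S3 was already visited.

So i = 1, j = 3, giving x = w[0:1] = q, y = w[1:3] = qq, z = w[3:8] = qqppq.
Check: |xy| = 3 ≤ 4 and |y| = 2 ≥ 1. Reading y takes M from S3 back to S3, so every xyⁱz is accepted.
The DFA has 4 states, so the proof of the pumping lemma guarantees a repeated state among the first 4+1 visited; the segment between the two visits is the pumpable y.

qq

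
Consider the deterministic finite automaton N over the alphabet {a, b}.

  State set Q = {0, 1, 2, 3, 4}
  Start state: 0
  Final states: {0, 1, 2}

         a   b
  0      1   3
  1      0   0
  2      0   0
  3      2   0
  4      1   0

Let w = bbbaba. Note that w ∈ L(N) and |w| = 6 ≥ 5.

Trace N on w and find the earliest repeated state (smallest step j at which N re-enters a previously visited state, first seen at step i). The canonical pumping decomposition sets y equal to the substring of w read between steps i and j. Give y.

bb

State sequence: 0 -b-> 3 -b-> 0 -b-> 3 -a-> 2 -b-> 0 -a-> 1
First repeat at step 2: 0 was already visited.

So i = 0, j = 2, giving x = w[0:0] = ε, y = w[0:2] = bb, z = w[2:6] = baba.
Check: |xy| = 2 ≤ 5 and |y| = 2 ≥ 1. Reading y takes N from 0 back to 0, so every xyⁱz is accepted.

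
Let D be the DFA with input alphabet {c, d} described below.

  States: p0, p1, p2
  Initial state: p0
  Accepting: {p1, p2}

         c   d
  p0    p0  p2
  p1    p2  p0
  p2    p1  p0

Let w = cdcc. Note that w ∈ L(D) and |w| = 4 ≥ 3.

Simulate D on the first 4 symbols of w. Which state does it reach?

p2

State sequence: p0 -c-> p0 -d-> p2 -c-> p1 -c-> p2

After reading 4 characters, D is in state p2.
(This kind of state-tracing is the core of the pumping-lemma construction: with 3 states, pigeonhole forces a repeat within the first 3 steps.)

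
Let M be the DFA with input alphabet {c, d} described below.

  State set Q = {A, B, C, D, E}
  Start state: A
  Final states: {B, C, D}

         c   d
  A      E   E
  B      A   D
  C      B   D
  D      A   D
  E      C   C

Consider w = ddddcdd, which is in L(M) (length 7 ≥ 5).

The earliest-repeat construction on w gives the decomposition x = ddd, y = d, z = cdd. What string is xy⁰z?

dddcdd

xy⁰z = xz = ddd·cdd = dddcdd.
Reading y = d takes M from D back to D, so after x the machine is still in D, and z then leads to the accepting state C. Hence dddcdd ∈ L(M).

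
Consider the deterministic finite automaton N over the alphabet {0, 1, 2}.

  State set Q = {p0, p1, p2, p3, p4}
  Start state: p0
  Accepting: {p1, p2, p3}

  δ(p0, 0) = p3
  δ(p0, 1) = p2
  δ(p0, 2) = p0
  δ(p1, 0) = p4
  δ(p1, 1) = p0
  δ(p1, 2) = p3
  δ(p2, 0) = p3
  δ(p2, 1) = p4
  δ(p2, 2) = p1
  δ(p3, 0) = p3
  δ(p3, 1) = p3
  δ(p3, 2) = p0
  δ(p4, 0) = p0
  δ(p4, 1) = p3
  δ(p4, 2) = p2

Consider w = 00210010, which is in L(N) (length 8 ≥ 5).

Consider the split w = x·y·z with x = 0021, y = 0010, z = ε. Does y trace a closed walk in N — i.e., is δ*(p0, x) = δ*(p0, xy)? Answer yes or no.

Run of N on the first 8 characters of w = 0 0 2 1 0 0 1 0:
  step 0: p0  (start)
  step 1: p3  (read 0: p0→p3)
  step 2: p3  (read 0: p3→p3)
  step 3: p0  (read 2: p3→p0)
  step 4: p2  (read 1: p0→p2)
  step 5: p3  (read 0: p2→p3)
  step 6: p3  (read 0: p3→p3)
  step 7: p3  (read 1: p3→p3)
  step 8: p3  (read 0: p3→p3)

After x (step 4): p2. After xy (step 8): p3.
They differ (p2 ≠ p3), so y is not a cycle from the state after x; this split is not the one the pumping-lemma construction produces, and pumping y need not keep the string in L(N).

no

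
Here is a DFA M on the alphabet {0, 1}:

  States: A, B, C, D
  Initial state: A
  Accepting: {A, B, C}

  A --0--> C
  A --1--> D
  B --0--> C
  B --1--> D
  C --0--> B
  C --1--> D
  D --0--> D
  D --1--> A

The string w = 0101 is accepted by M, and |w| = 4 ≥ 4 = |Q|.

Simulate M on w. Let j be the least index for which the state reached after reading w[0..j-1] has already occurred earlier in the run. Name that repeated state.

D

State sequence: A -0-> C -1-> D -0-> D -1-> A
First repeat at step 3: D was already visited.

The earliest repeat is at step j = 3: M is in D, which it already visited at step i = 2.
Pumping length from the standard proof: p = 4 (the number of states). The repeated state found above gives |xy| = j ≤ 4 and |y| = j − i ≥ 1.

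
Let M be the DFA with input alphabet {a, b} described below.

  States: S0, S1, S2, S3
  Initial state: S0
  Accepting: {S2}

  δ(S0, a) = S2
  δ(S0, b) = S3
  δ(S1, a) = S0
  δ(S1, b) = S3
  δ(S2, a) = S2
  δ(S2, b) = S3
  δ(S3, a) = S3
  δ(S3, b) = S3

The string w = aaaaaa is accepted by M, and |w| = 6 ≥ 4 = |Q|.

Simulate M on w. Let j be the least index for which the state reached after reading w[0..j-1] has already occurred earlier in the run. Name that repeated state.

State sequence: S0 -a-> S2 -a-> S2 -a-> S2 -a-> S2 -a-> S2 -a-> S2
First repeat at step 2: S2 was already visited.

The earliest repeat is at step j = 2: M is in S2, which it already visited at step i = 1.
Since M has 4 states, any run of length ≥ 4 visits 4+1 states, so by pigeonhole some state repeats within the first 4 steps — that repeat gives the pumpable loop.

S2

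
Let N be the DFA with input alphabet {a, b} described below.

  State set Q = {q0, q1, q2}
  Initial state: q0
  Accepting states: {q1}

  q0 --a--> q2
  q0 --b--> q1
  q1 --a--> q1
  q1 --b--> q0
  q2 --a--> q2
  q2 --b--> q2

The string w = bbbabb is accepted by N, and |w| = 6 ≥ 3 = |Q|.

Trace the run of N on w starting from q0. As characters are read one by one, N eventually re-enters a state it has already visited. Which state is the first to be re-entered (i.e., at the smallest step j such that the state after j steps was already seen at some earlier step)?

q0

State sequence: q0 -b-> q1 -b-> q0 -b-> q1 -a-> q1 -b-> q0 -b-> q1
First repeat at step 2: q0 was already visited.

The earliest repeat is at step j = 2: N is in q0, which it already visited at step i = 0.
Since N has 3 states, any run of length ≥ 3 visits 3+1 states, so by pigeonhole some state repeats within the first 3 steps — that repeat gives the pumpable loop.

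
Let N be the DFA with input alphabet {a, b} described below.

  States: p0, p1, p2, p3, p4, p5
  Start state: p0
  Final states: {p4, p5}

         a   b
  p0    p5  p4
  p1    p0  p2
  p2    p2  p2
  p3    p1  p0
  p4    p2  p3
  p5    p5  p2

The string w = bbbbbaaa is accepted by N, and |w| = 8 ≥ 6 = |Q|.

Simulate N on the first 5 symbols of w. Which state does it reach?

p3

State sequence: p0 -b-> p4 -b-> p3 -b-> p0 -b-> p4 -b-> p3

After reading 5 characters, N is in state p3.
(This kind of state-tracing is the core of the pumping-lemma construction: with 6 states, pigeonhole forces a repeat within the first 6 steps.)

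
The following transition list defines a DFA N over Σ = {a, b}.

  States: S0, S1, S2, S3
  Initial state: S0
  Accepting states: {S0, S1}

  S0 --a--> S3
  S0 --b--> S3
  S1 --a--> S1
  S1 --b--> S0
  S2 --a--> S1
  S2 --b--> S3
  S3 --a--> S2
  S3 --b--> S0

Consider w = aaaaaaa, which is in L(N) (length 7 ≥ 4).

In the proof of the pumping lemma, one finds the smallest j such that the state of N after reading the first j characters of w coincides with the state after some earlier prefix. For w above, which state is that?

S1

State sequence: S0 -a-> S3 -a-> S2 -a-> S1 -a-> S1 -a-> S1 -a-> S1 -a-> S1
First repeat at step 4: S1 was already visited.

The earliest repeat is at step j = 4: N is in S1, which it already visited at step i = 3.
The DFA has 4 states, so the proof of the pumping lemma guarantees a repeated state among the first 4+1 visited; the segment between the two visits is the pumpable y.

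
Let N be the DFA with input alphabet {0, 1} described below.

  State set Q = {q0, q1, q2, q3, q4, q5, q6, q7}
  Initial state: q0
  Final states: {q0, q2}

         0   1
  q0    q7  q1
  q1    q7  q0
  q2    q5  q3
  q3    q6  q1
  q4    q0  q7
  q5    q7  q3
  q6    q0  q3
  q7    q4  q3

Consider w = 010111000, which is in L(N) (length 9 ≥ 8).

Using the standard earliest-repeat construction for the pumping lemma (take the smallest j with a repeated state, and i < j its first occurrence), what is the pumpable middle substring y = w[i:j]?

State sequence: q0 -0-> q7 -1-> q3 -0-> q6 -1-> q3 -1-> q1 -1-> q0 -0-> q7 -0-> q4 -0-> q0
First repeat at step 4: q3 was already visited.

So i = 2, j = 4, giving x = w[0:2] = 01, y = w[2:4] = 01, z = w[4:9] = 11000.
Check: |xy| = 4 ≤ 8 and |y| = 2 ≥ 1. Reading y takes N from q3 back to q3, so every xyⁱz is accepted.
Since N has 8 states, any run of length ≥ 8 visits 8+1 states, so by pigeonhole some state repeats within the first 8 steps — that repeat gives the pumpable loop.

01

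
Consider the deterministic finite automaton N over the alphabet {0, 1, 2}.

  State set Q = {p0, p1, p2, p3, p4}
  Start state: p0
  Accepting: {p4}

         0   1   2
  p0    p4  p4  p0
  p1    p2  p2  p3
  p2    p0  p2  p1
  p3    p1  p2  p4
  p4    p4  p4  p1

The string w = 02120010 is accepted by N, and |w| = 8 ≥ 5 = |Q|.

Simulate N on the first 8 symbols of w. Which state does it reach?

Run of N on the first 8 characters of w = 0 2 1 2 0 0 1 0:
  step 0: p0  (start)
  step 1: p4  (read 0: p0→p4)
  step 2: p1  (read 2: p4→p1)
  step 3: p2  (read 1: p1→p2)
  step 4: p1  (read 2: p2→p1)
  step 5: p2  (read 0: p1→p2)
  step 6: p0  (read 0: p2→p0)
  step 7: p4  (read 1: p0→p4)
  step 8: p4  (read 0: p4→p4)

After reading 8 characters, N is in state p4.

p4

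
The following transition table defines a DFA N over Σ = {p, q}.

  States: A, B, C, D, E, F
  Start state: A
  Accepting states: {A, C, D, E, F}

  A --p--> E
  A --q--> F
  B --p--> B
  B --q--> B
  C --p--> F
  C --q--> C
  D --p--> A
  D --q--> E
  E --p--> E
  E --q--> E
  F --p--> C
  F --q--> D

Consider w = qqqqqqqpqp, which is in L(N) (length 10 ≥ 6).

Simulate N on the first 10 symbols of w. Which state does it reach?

State sequence: A -q-> F -q-> D -q-> E -q-> E -q-> E -q-> E -q-> E -p-> E -q-> E -p-> E

After reading 10 characters, N is in state E.

E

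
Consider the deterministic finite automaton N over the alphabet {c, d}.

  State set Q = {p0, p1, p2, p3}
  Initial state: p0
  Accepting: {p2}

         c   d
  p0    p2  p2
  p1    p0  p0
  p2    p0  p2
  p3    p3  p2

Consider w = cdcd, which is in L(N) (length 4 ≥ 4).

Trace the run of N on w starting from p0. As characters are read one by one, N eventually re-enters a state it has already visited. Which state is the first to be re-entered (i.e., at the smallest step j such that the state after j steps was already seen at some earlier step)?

p2

State sequence: p0 -c-> p2 -d-> p2 -c-> p0 -d-> p2
First repeat at step 2: p2 was already visited.

The earliest repeat is at step j = 2: N is in p2, which it already visited at step i = 1.
With |Q| = 4, pigeonhole forces a state repeat no later than step 4; the substring read between the first and second visits to that state can be pumped.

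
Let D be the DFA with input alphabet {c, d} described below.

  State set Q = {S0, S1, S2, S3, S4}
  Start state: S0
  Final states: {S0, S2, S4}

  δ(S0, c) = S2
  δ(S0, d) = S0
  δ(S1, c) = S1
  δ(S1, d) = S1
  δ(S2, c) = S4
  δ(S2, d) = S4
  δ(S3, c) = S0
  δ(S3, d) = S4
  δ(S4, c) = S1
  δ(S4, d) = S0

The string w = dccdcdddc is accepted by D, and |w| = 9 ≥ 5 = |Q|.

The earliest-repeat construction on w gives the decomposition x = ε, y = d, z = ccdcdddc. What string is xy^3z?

xy^3z = ε·d·d·d·ccdcdddc = dddccdcdddc.
Reading y = d takes D from S0 back to S0, so after x·y·y·y the machine is still in S0, and z then leads to the accepting state S2. Hence dddccdcdddc ∈ L(D).

dddccdcdddc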